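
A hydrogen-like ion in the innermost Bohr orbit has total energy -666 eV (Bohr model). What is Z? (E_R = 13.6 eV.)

E_n = −E_R Z²/n² ⇒ Z² = −E_n n²/E_R = 666 × 1² / 13.6 ≈ 48.97
Z = 7

7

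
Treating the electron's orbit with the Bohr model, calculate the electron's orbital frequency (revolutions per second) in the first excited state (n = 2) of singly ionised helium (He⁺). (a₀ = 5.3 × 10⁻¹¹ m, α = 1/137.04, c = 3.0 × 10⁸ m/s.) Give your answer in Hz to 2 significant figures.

3.3 × 10¹⁵ Hz

r = n²a₀/Z = 1.1 × 10⁻¹⁰ m, v = Zαc/n = 2.2 × 10⁶ m/s
f = v/(2πr) = 3.3 × 10¹⁵ Hz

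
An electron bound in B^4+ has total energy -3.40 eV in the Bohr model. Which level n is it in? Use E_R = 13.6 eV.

E_n = −E_R Z²/n² ⇒ n² = E_R Z²/(−E_n) = 13.6 × 5² / 3.40 ≈ 100.00
n = 10

10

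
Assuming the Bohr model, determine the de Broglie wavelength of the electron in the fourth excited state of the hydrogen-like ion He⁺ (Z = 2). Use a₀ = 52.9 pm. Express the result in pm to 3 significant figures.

831 pm

The Bohr quantisation condition is nλ = 2πr_n.
r_n = n²a₀/Z = 661 pm
λ = 2πr_n/n = 2π·661/5 = 831 pm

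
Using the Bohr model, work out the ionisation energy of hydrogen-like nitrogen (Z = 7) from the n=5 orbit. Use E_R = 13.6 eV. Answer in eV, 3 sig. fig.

26.7 eV

E_n = −E_R·Z²/n² = −13.6 × 7²/5² eV = -26.7 eV
Ionisation energy = −E_n = 26.7 eV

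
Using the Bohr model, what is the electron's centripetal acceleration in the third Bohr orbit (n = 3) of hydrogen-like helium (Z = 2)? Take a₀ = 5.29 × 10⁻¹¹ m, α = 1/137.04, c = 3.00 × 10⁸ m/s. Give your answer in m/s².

r = n²a₀/Z = 2.38 × 10⁻¹⁰ m, v = Zαc/n = 1.46 × 10⁶ m/s
a = v²/r = (1.46 × 10⁶)² / 2.38 × 10⁻¹⁰ = 8.95 × 10²¹ m/s²

8.95 × 10²¹ m/s²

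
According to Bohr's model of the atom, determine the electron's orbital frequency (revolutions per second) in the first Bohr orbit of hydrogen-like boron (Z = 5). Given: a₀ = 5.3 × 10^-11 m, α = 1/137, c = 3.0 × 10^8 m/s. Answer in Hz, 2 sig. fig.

1.6 × 10^17 Hz

r = n²a₀/Z = 1.1 × 10^-11 m, v = Zαc/n = 1.1 × 10^7 m/s
f = v/(2πr) = 1.6 × 10^17 Hz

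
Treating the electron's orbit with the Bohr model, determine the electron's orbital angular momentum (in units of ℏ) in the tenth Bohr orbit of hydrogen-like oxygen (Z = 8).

10

L_n = nℏ, so L/ℏ = n = 10.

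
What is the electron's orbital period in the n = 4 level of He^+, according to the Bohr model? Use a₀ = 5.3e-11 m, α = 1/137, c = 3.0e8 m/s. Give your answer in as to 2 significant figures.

2400 as

r = n²a₀/Z = 4²·5.3e-11/2 = 4.2e-10 m
v = Zαc/n = 2·0.0073·3.0e8/4 = 1.1e6 m/s
T = 2πr/v = 2.4e-15 s = 2400 as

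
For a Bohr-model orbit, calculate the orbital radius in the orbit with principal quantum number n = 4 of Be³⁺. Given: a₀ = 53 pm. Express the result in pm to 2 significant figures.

r_n = n²a₀/Z = 4² × 53 / 4
    = 16 × 53 / 4 = 210 pm

210 pm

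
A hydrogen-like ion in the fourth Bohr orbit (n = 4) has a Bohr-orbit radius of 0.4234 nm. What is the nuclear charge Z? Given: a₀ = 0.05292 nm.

2

r_n = n²a₀/Z ⇒ Z = n²a₀/r = 4² × 0.05292 / 0.4234 ≈ 2.00
Z = 2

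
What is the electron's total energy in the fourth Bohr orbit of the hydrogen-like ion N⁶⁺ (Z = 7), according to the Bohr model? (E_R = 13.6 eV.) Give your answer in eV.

E_n = −E_R·Z²/n² = −13.6 × 7²/4² = -41.6 eV

-41.6 eV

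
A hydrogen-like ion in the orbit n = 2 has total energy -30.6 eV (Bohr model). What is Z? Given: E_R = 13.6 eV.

3

E_n = −E_R Z²/n² ⇒ Z² = −E_n n²/E_R = 30.6 × 2² / 13.6 ≈ 9.00
Z = 3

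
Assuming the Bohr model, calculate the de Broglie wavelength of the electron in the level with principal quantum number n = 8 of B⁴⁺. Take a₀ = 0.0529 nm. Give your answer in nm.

The Bohr quantisation condition is nλ = 2πr_n.
r_n = n²a₀/Z = 0.677 nm
λ = 2πr_n/n = 2π·0.677/8 = 0.532 nm

0.532 nm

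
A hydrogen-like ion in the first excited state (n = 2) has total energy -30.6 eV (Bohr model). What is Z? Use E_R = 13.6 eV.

3

E_n = −E_R Z²/n² ⇒ Z² = −E_n n²/E_R = 30.6 × 2² / 13.6 ≈ 9.00
Z = 3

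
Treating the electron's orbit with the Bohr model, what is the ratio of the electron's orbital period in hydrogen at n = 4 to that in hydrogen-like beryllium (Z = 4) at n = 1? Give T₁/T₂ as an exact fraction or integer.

T ∝ Z^-2 · n^3
T₁/T₂ = (1/4)^-2 · (4/1)^3 = 1024

1024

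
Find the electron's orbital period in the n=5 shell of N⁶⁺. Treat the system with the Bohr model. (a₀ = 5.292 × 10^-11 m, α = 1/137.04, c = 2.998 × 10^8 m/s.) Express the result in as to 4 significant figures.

387.7 as

r = n²a₀/Z = 5²·5.292 × 10^-11/7 = 1.890 × 10^-10 m
v = Zαc/n = 7·0.007297·2.998 × 10^8/5 = 3.063 × 10^6 m/s
T = 2πr/v = 3.877 × 10^-16 s = 387.7 as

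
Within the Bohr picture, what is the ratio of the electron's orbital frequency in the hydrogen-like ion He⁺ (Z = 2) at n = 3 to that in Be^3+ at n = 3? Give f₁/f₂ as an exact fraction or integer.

f ∝ Z^2 · n^-3
f₁/f₂ = (2/4)^2 · (3/3)^-3 = 1/4

1/4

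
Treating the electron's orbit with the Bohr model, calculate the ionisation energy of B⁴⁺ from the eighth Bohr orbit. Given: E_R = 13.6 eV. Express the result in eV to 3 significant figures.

E_n = −E_R·Z²/n² = −13.6 × 5²/8² eV = -5.31 eV
Ionisation energy = −E_n = 5.31 eV

5.31 eV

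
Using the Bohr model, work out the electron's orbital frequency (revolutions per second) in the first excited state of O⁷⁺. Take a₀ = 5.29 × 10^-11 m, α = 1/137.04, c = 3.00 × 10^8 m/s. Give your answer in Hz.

5.27 × 10^16 Hz

r = n²a₀/Z = 2.65 × 10^-11 m, v = Zαc/n = 8.76 × 10^6 m/s
f = v/(2πr) = 5.27 × 10^16 Hz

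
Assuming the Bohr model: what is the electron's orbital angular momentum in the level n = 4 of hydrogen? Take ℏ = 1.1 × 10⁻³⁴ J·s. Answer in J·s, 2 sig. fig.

4.4 × 10⁻³⁴ J·s

L_n = nℏ = 4 × 1.1 × 10⁻³⁴ = 4.4 × 10⁻³⁴ J·s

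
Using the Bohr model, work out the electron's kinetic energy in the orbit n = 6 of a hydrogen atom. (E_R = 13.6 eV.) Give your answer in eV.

For a Coulomb orbit the virial theorem gives K = −E_n.
E_n = −E_R·Z²/n², so K = E_R·Z²/n² = 13.6 × 1²/6² = 0.378 eV

0.378 eV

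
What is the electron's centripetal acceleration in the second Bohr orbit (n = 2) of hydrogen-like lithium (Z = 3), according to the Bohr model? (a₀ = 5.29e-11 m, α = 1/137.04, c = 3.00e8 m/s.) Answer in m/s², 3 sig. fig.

1.53e23 m/s²

r = n²a₀/Z = 7.05e-11 m, v = Zαc/n = 3.28e6 m/s
a = v²/r = (3.28e6)² / 7.05e-11 = 1.53e23 m/s²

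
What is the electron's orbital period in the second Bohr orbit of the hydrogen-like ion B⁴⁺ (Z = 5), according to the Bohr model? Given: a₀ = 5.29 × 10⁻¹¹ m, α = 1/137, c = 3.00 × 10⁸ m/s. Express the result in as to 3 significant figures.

48.6 as

r = n²a₀/Z = 2²·5.29 × 10⁻¹¹/5 = 4.23 × 10⁻¹¹ m
v = Zαc/n = 5·0.00730·3.00 × 10⁸/2 = 5.47 × 10⁶ m/s
T = 2πr/v = 4.86 × 10⁻¹⁷ s = 48.6 as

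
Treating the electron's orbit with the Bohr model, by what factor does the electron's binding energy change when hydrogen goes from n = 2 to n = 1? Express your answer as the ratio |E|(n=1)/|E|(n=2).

4

|E| ∝ Z^2 · n^-2; with Z fixed, |E| ∝ n^-2.
|E|(n=1)/|E|(n=2) = (1/2)^-2 = 4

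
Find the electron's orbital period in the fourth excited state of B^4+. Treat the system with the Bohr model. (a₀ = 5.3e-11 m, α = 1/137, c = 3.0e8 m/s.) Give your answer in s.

7.6e-16 s

r = n²a₀/Z = 5²·5.3e-11/5 = 2.6e-10 m
v = Zαc/n = 5·0.0073·3.0e8/5 = 2.2e6 m/s
T = 2πr/v = 7.6e-16 s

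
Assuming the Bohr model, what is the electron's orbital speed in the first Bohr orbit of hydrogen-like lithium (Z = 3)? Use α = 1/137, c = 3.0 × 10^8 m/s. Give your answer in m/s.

v_n = Zαc/n = 3 × 0.0073 × 3.0 × 10^8 / 1
    = 6.6 × 10^6 m/s

6.6 × 10^6 m/s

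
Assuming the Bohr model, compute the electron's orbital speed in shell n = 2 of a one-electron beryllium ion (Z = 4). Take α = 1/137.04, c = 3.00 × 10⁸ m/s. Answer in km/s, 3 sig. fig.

4380 km/s

v_n = Zαc/n = 4 × 0.00730 × 3.00 × 10⁸ / 2
    = 4380 km/s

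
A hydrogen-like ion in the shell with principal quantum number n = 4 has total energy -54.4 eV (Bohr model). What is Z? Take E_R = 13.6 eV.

8

E_n = −E_R Z²/n² ⇒ Z² = −E_n n²/E_R = 54.4 × 4² / 13.6 ≈ 64.00
Z = 8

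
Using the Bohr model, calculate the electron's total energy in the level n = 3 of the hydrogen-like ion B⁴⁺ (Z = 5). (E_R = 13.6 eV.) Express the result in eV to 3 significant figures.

-37.8 eV

E_n = −E_R·Z²/n² = −13.6 × 5²/3² = -37.8 eV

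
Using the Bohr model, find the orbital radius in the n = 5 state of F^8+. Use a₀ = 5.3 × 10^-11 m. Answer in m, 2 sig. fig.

1.5 × 10^-10 m

r_n = n²a₀/Z = 5² × 5.3 × 10^-11 / 9
    = 25 × 5.3 × 10^-11 / 9 = 1.5 × 10^-10 m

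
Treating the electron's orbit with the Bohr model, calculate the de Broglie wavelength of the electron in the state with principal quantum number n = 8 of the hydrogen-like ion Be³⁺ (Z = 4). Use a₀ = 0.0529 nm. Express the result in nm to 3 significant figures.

The Bohr quantisation condition is nλ = 2πr_n.
r_n = n²a₀/Z = 0.846 nm
λ = 2πr_n/n = 2π·0.846/8 = 0.665 nm

0.665 nm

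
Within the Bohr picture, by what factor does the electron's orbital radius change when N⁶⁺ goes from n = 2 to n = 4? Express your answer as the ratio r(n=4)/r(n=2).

4

r ∝ Z^-1 · n^2; with Z fixed, r ∝ n^2.
r(n=4)/r(n=2) = (4/2)^2 = 4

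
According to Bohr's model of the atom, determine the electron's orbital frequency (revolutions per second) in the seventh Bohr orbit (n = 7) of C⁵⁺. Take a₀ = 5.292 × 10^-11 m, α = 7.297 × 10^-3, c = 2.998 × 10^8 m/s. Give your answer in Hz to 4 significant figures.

r = n²a₀/Z = 4.322 × 10^-10 m, v = Zαc/n = 1.875 × 10^6 m/s
f = v/(2πr) = 6.905 × 10^14 Hz

6.905 × 10^14 Hz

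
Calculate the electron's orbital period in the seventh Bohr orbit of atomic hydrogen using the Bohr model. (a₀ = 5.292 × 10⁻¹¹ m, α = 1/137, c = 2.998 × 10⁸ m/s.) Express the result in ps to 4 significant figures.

r = n²a₀/Z = 7²·5.292 × 10⁻¹¹/1 = 2.593 × 10⁻⁹ m
v = Zαc/n = 1·0.007299·2.998 × 10⁸/7 = 3.126 × 10⁵ m/s
T = 2πr/v = 5.212 × 10⁻¹⁴ s = 0.05212 ps

0.05212 ps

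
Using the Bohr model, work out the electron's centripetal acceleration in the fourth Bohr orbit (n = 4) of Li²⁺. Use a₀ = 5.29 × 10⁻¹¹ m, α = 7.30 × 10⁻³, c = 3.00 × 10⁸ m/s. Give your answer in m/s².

r = n²a₀/Z = 2.82 × 10⁻¹⁰ m, v = Zαc/n = 1.64 × 10⁶ m/s
a = v²/r = (1.64 × 10⁶)² / 2.82 × 10⁻¹⁰ = 9.56 × 10²¹ m/s²

9.56 × 10²¹ m/s²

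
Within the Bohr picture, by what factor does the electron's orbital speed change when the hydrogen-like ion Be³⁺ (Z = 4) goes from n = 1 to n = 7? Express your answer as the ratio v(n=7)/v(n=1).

1/7

v ∝ Z^1 · n^-1; with Z fixed, v ∝ n^-1.
v(n=7)/v(n=1) = (7/1)^-1 = 1/7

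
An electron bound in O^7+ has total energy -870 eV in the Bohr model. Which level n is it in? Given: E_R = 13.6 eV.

1

E_n = −E_R Z²/n² ⇒ n² = E_R Z²/(−E_n) = 13.6 × 8² / 870 ≈ 1.00
n = 1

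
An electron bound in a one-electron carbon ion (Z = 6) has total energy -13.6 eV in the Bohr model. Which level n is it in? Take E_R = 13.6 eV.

E_n = −E_R Z²/n² ⇒ n² = E_R Z²/(−E_n) = 13.6 × 6² / 13.6 ≈ 36.00
n = 6

6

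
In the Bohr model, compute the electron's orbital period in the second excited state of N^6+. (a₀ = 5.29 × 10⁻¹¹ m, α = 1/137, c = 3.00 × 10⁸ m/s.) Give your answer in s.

8.36 × 10⁻¹⁷ s

r = n²a₀/Z = 3²·5.29 × 10⁻¹¹/7 = 6.80 × 10⁻¹¹ m
v = Zαc/n = 7·0.00730·3.00 × 10⁸/3 = 5.11 × 10⁶ m/s
T = 2πr/v = 8.36 × 10⁻¹⁷ s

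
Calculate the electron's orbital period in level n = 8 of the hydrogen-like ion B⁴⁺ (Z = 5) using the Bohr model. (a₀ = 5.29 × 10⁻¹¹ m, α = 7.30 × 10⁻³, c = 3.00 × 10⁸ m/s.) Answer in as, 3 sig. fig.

3110 as

r = n²a₀/Z = 8²·5.29 × 10⁻¹¹/5 = 6.77 × 10⁻¹⁰ m
v = Zαc/n = 5·0.00730·3.00 × 10⁸/8 = 1.37 × 10⁶ m/s
T = 2πr/v = 3.11 × 10⁻¹⁵ s = 3110 as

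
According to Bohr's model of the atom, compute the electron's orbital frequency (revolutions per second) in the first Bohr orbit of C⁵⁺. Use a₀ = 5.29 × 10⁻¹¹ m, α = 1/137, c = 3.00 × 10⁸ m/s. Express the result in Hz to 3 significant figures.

r = n²a₀/Z = 8.82 × 10⁻¹² m, v = Zαc/n = 1.31 × 10⁷ m/s
f = v/(2πr) = 2.37 × 10¹⁷ Hz

2.37 × 10¹⁷ Hz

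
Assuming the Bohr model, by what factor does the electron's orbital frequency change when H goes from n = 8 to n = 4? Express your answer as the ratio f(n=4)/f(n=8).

f ∝ Z^2 · n^-3; with Z fixed, f ∝ n^-3.
f(n=4)/f(n=8) = (4/8)^-3 = 8

8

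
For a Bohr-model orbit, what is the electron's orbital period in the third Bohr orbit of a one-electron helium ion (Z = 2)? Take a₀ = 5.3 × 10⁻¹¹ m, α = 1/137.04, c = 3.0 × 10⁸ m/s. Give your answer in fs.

1.0 fs

r = n²a₀/Z = 3²·5.3 × 10⁻¹¹/2 = 2.4 × 10⁻¹⁰ m
v = Zαc/n = 2·0.0073·3.0 × 10⁸/3 = 1.5 × 10⁶ m/s
T = 2πr/v = 1.0 × 10⁻¹⁵ s = 1.0 fs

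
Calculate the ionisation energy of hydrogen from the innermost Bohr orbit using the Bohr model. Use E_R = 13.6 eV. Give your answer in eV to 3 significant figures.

E_n = −E_R·Z²/n² = −13.6 × 1²/1² eV = -13.6 eV
Ionisation energy = −E_n = 13.6 eV

13.6 eV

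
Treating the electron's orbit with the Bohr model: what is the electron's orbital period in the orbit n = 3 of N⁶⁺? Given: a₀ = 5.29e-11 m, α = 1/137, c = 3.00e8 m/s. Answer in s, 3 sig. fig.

r = n²a₀/Z = 3²·5.29e-11/7 = 6.80e-11 m
v = Zαc/n = 7·0.00730·3.00e8/3 = 5.11e6 m/s
T = 2πr/v = 8.36e-17 s

8.36e-17 s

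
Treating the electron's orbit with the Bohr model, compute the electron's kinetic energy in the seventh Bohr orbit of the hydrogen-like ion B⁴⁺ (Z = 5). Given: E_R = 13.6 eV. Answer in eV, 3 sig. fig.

For a Coulomb orbit the virial theorem gives K = −E_n.
E_n = −E_R·Z²/n², so K = E_R·Z²/n² = 13.6 × 5²/7² = 6.94 eV

6.94 eV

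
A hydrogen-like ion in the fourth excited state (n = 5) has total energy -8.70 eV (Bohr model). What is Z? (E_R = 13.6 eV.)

4

E_n = −E_R Z²/n² ⇒ Z² = −E_n n²/E_R = 8.70 × 5² / 13.6 ≈ 15.99
Z = 4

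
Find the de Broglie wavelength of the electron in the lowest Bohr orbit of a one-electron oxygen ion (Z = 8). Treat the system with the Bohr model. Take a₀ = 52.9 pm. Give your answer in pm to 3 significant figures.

The Bohr quantisation condition is nλ = 2πr_n.
r_n = n²a₀/Z = 6.61 pm
λ = 2πr_n/n = 2π·6.61/1 = 41.5 pm

41.5 pm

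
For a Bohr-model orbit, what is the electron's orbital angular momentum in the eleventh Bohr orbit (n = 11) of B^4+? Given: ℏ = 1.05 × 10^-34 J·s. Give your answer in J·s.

L_n = nℏ = 11 × 1.05 × 10^-34 = 1.16 × 10^-33 J·s

1.16 × 10^-33 J·s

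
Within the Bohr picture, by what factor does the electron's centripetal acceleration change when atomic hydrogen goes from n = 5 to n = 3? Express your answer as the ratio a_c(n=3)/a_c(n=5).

a_c ∝ Z^3 · n^-4; with Z fixed, a_c ∝ n^-4.
a_c(n=3)/a_c(n=5) = (3/5)^-4 = 625/81

625/81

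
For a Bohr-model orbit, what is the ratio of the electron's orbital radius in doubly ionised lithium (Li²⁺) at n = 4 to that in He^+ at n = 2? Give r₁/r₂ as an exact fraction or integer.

8/3

r ∝ Z^-1 · n^2
r₁/r₂ = (3/2)^-1 · (4/2)^2 = 8/3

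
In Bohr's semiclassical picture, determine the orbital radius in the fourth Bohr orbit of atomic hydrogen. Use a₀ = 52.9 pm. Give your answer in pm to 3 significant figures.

846 pm

r_n = n²a₀/Z = 4² × 52.9 / 1
    = 16 × 52.9 / 1 = 846 pm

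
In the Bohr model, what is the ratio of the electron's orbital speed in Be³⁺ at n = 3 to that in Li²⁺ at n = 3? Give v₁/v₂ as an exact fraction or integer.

4/3

v ∝ Z^1 · n^-1
v₁/v₂ = (4/3)^1 · (3/3)^-1 = 4/3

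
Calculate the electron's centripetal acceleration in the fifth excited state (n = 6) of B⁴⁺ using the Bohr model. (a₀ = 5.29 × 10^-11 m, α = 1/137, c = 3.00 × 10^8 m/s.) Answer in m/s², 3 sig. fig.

8.74 × 10^21 m/s²

r = n²a₀/Z = 3.81 × 10^-10 m, v = Zαc/n = 1.82 × 10^6 m/s
a = v²/r = (1.82 × 10^6)² / 3.81 × 10^-10 = 8.74 × 10^21 m/s²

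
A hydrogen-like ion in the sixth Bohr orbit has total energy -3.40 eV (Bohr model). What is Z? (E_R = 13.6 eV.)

E_n = −E_R Z²/n² ⇒ Z² = −E_n n²/E_R = 3.40 × 6² / 13.6 ≈ 9.00
Z = 3

3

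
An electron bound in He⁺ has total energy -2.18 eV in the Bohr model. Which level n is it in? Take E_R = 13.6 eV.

5

E_n = −E_R Z²/n² ⇒ n² = E_R Z²/(−E_n) = 13.6 × 2² / 2.18 ≈ 24.95
n = 5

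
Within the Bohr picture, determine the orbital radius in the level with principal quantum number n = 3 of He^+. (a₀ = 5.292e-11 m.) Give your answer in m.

2.381e-10 m

r_n = n²a₀/Z = 3² × 5.292e-11 / 2
    = 9 × 5.292e-11 / 2 = 2.381e-10 m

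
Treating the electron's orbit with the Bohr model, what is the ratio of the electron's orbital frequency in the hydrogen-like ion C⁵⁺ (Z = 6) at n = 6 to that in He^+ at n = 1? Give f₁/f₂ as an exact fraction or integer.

1/24

f ∝ Z^2 · n^-3
f₁/f₂ = (6/2)^2 · (6/1)^-3 = 1/24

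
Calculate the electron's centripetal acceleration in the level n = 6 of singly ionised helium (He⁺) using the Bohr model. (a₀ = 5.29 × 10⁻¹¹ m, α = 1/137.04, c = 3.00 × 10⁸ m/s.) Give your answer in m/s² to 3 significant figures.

5.59 × 10²⁰ m/s²

r = n²a₀/Z = 9.52 × 10⁻¹⁰ m, v = Zαc/n = 7.30 × 10⁵ m/s
a = v²/r = (7.30 × 10⁵)² / 9.52 × 10⁻¹⁰ = 5.59 × 10²⁰ m/s²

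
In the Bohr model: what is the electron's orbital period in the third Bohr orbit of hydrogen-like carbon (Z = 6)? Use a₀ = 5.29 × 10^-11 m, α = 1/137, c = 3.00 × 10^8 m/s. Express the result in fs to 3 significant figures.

r = n²a₀/Z = 3²·5.29 × 10^-11/6 = 7.94 × 10^-11 m
v = Zαc/n = 6·0.00730·3.00 × 10^8/3 = 4.38 × 10^6 m/s
T = 2πr/v = 1.14 × 10^-16 s = 0.114 fs

0.114 fs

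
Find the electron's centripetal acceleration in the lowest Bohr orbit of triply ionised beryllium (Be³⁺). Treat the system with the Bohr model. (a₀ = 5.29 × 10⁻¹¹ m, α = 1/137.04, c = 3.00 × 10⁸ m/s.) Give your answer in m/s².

5.80 × 10²⁴ m/s²

r = n²a₀/Z = 1.32 × 10⁻¹¹ m, v = Zαc/n = 8.76 × 10⁶ m/s
a = v²/r = (8.76 × 10⁶)² / 1.32 × 10⁻¹¹ = 5.80 × 10²⁴ m/s²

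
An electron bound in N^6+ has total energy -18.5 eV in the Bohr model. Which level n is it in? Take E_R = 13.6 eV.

6

E_n = −E_R Z²/n² ⇒ n² = E_R Z²/(−E_n) = 13.6 × 7² / 18.5 ≈ 36.02
n = 6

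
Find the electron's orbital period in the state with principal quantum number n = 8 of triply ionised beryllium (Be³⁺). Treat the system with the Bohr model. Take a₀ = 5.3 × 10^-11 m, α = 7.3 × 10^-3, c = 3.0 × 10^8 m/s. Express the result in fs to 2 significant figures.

4.9 fs

r = n²a₀/Z = 8²·5.3 × 10^-11/4 = 8.5 × 10^-10 m
v = Zαc/n = 4·0.0073·3.0 × 10^8/8 = 1.1 × 10^6 m/s
T = 2πr/v = 4.9 × 10^-15 s = 4.9 fs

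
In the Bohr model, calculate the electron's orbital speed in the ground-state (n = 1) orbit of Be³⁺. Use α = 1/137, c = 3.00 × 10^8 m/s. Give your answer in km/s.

8760 km/s

v_n = Zαc/n = 4 × 0.00730 × 3.00 × 10^8 / 1
    = 8760 km/s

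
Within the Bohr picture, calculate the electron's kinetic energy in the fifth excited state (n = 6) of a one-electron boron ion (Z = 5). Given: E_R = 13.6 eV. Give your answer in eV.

For a Coulomb orbit the virial theorem gives K = −E_n.
E_n = −E_R·Z²/n², so K = E_R·Z²/n² = 13.6 × 5²/6² = 9.44 eV

9.44 eV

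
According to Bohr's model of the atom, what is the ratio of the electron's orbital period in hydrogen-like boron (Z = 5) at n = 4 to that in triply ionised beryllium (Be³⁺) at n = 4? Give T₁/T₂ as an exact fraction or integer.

16/25

T ∝ Z^-2 · n^3
T₁/T₂ = (5/4)^-2 · (4/4)^3 = 16/25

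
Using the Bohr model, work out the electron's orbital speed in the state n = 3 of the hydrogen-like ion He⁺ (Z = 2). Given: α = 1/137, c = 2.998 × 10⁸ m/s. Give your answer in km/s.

v_n = Zαc/n = 2 × 0.007299 × 2.998 × 10⁸ / 3
    = 1459 km/s

1459 km/s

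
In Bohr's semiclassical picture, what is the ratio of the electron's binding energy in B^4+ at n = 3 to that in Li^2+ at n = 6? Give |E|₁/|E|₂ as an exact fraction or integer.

|E| ∝ Z^2 · n^-2
|E|₁/|E|₂ = (5/3)^2 · (3/6)^-2 = 100/9

100/9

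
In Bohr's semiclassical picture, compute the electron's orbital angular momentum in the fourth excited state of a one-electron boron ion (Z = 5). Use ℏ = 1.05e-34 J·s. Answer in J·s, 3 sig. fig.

L_n = nℏ = 5 × 1.05e-34 = 5.25e-34 J·s

5.25e-34 J·s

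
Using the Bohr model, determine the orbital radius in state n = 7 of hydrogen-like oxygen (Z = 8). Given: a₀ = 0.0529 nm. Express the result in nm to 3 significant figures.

0.324 nm

r_n = n²a₀/Z = 7² × 0.0529 / 8
    = 49 × 0.0529 / 8 = 0.324 nm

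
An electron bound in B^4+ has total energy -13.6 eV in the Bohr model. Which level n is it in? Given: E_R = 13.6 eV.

E_n = −E_R Z²/n² ⇒ n² = E_R Z²/(−E_n) = 13.6 × 5² / 13.6 ≈ 25.00
n = 5

5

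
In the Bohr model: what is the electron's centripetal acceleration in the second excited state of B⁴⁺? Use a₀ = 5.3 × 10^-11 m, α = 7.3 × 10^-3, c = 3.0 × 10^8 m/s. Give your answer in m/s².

r = n²a₀/Z = 9.5 × 10^-11 m, v = Zαc/n = 3.6 × 10^6 m/s
a = v²/r = (3.6 × 10^6)² / 9.5 × 10^-11 = 1.4 × 10^23 m/s²

1.4 × 10^23 m/s²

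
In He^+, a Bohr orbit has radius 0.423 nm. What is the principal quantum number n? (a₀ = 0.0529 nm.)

r_n = n²a₀/Z ⇒ n² = rZ/a₀ = 0.423 × 2 / 0.0529 ≈ 15.99
n = 4

4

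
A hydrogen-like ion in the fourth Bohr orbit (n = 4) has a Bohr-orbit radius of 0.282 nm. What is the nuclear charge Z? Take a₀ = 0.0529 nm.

r_n = n²a₀/Z ⇒ Z = n²a₀/r = 4² × 0.0529 / 0.282 ≈ 3.00
Z = 3

3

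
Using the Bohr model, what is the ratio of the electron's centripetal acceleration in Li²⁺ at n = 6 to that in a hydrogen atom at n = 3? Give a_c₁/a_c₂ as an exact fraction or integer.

a_c ∝ Z^3 · n^-4
a_c₁/a_c₂ = (3/1)^3 · (6/3)^-4 = 27/16

27/16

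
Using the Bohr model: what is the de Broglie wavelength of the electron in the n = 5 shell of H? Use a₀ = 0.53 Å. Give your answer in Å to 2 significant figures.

The Bohr quantisation condition is nλ = 2πr_n.
r_n = n²a₀/Z = 13 Å
λ = 2πr_n/n = 2π·13/5 = 17 Å

17 Å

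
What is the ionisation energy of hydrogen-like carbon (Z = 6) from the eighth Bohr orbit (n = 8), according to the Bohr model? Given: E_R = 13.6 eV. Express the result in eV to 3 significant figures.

E_n = −E_R·Z²/n² = −13.6 × 6²/8² eV = -7.65 eV
Ionisation energy = −E_n = 7.65 eV

7.65 eV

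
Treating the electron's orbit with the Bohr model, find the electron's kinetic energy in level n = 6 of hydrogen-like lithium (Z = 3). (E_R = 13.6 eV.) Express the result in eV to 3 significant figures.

For a Coulomb orbit the virial theorem gives K = −E_n.
E_n = −E_R·Z²/n², so K = E_R·Z²/n² = 13.6 × 3²/6² = 3.40 eV

3.40 eV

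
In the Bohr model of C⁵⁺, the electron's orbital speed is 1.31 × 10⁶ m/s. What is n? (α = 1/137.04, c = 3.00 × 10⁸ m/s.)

v_n = Zαc/n ⇒ n = Zαc/v = 6 × 0.00730 × 3.00 × 10⁸ / 1.31 × 10⁶ ≈ 10.03
n = 10

10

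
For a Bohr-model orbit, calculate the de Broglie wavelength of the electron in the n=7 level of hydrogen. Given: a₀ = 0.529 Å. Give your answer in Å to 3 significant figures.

23.3 Å

The Bohr quantisation condition is nλ = 2πr_n.
r_n = n²a₀/Z = 25.9 Å
λ = 2πr_n/n = 2π·25.9/7 = 23.3 Å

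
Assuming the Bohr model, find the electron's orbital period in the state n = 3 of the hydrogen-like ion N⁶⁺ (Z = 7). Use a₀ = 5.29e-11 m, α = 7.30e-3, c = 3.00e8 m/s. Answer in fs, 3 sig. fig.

0.0836 fs

r = n²a₀/Z = 3²·5.29e-11/7 = 6.80e-11 m
v = Zαc/n = 7·0.00730·3.00e8/3 = 5.11e6 m/s
T = 2πr/v = 8.36e-17 s = 0.0836 fs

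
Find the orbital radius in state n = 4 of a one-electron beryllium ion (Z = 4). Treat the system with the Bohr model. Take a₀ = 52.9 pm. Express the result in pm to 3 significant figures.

r_n = n²a₀/Z = 4² × 52.9 / 4
    = 16 × 52.9 / 4 = 212 pm

212 pm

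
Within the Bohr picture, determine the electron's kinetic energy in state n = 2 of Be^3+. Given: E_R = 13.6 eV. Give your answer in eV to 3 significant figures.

54.4 eV

For a Coulomb orbit the virial theorem gives K = −E_n.
E_n = −E_R·Z²/n², so K = E_R·Z²/n² = 13.6 × 4²/2² = 54.4 eV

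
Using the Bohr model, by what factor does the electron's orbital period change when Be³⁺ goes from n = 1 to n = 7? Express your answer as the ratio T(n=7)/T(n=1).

343

T ∝ Z^-2 · n^3; with Z fixed, T ∝ n^3.
T(n=7)/T(n=1) = (7/1)^3 = 343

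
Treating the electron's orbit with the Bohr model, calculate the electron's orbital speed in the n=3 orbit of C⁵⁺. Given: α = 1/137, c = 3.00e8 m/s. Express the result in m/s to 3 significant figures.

4.38e6 m/s

v_n = Zαc/n = 6 × 0.00730 × 3.00e8 / 3
    = 4.38e6 m/s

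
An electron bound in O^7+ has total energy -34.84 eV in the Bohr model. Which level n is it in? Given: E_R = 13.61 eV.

E_n = −E_R Z²/n² ⇒ n² = E_R Z²/(−E_n) = 13.61 × 8² / 34.84 ≈ 25.00
n = 5

5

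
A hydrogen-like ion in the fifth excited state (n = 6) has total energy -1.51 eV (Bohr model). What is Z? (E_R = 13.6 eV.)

2

E_n = −E_R Z²/n² ⇒ Z² = −E_n n²/E_R = 1.51 × 6² / 13.6 ≈ 4.00
Z = 2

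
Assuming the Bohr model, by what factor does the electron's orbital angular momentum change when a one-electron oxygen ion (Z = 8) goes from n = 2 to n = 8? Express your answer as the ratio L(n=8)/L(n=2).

L = nℏ depends only on n, so L ∝ n.
L(n=8)/L(n=2) = (8/2)^1 = 4

4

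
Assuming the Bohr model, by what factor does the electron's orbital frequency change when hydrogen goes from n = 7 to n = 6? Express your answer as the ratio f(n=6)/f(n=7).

343/216

f ∝ Z^2 · n^-3; with Z fixed, f ∝ n^-3.
f(n=6)/f(n=7) = (6/7)^-3 = 343/216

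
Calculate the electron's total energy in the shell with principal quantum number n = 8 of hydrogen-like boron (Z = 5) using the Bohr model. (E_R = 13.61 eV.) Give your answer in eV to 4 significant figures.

-5.316 eV

E_n = −E_R·Z²/n² = −13.61 × 5²/8² = -5.316 eV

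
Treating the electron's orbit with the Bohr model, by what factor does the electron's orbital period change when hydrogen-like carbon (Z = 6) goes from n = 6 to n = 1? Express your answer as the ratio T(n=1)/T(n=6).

T ∝ Z^-2 · n^3; with Z fixed, T ∝ n^3.
T(n=1)/T(n=6) = (1/6)^3 = 1/216

1/216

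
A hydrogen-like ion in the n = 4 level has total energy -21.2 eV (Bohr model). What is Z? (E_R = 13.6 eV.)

5

E_n = −E_R Z²/n² ⇒ Z² = −E_n n²/E_R = 21.2 × 4² / 13.6 ≈ 24.94
Z = 5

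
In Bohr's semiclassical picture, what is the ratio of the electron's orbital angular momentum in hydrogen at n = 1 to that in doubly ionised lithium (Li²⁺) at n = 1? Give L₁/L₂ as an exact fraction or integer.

L = nℏ is independent of Z.
L₁/L₂ = n₁/n₂ = 1/1 = 1

1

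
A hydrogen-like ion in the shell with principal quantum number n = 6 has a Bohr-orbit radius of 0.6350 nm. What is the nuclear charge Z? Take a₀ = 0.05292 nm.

3

r_n = n²a₀/Z ⇒ Z = n²a₀/r = 6² × 0.05292 / 0.6350 ≈ 3.00
Z = 3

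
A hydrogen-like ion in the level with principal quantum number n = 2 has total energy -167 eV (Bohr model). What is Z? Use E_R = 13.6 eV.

7

E_n = −E_R Z²/n² ⇒ Z² = −E_n n²/E_R = 167 × 2² / 13.6 ≈ 49.12
Z = 7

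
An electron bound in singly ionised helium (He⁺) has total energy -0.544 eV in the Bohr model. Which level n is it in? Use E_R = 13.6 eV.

E_n = −E_R Z²/n² ⇒ n² = E_R Z²/(−E_n) = 13.6 × 2² / 0.544 ≈ 100.00
n = 10

10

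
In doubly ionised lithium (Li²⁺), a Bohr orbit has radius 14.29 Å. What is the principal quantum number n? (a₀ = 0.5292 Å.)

r_n = n²a₀/Z ⇒ n² = rZ/a₀ = 14.29 × 3 / 0.5292 ≈ 81.01
n = 9

9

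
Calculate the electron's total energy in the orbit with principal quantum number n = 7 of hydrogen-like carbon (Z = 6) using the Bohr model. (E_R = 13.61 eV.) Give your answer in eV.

E_n = −E_R·Z²/n² = −13.61 × 6²/7² = -9.999 eV

-9.999 eV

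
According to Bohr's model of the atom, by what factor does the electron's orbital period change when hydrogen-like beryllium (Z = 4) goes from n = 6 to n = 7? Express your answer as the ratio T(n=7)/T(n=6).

343/216

T ∝ Z^-2 · n^3; with Z fixed, T ∝ n^3.
T(n=7)/T(n=6) = (7/6)^3 = 343/216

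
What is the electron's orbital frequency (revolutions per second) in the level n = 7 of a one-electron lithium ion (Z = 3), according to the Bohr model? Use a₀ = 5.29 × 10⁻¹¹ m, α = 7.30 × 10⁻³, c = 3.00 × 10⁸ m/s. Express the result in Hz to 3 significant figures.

1.73 × 10¹⁴ Hz

r = n²a₀/Z = 8.64 × 10⁻¹⁰ m, v = Zαc/n = 9.39 × 10⁵ m/s
f = v/(2πr) = 1.73 × 10¹⁴ Hz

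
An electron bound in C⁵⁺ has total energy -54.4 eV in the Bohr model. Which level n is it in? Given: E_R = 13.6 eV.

3

E_n = −E_R Z²/n² ⇒ n² = E_R Z²/(−E_n) = 13.6 × 6² / 54.4 ≈ 9.00
n = 3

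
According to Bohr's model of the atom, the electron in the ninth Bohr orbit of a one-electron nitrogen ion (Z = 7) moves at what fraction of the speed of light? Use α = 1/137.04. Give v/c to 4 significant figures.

v_n = Zαc/n, so v/c = Zα/n = 7 × 0.007297 / 9 = 0.005676

0.005676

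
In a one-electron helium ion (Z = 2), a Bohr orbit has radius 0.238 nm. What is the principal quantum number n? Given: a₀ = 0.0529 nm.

r_n = n²a₀/Z ⇒ n² = rZ/a₀ = 0.238 × 2 / 0.0529 ≈ 9.00
n = 3

3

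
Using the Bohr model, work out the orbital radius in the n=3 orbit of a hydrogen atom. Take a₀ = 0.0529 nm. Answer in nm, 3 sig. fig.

0.476 nm

r_n = n²a₀/Z = 3² × 0.0529 / 1
    = 9 × 0.0529 / 1 = 0.476 nm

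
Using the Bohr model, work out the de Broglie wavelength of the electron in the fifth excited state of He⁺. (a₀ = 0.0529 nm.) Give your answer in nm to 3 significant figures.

The Bohr quantisation condition is nλ = 2πr_n.
r_n = n²a₀/Z = 0.952 nm
λ = 2πr_n/n = 2π·0.952/6 = 0.997 nm

0.997 nm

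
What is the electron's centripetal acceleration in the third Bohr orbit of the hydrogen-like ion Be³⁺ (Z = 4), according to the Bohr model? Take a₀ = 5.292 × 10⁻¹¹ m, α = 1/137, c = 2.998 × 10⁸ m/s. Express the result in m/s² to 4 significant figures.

7.150 × 10²² m/s²

r = n²a₀/Z = 1.191 × 10⁻¹⁰ m, v = Zαc/n = 2.918 × 10⁶ m/s
a = v²/r = (2.918 × 10⁶)² / 1.191 × 10⁻¹⁰ = 7.150 × 10²² m/s²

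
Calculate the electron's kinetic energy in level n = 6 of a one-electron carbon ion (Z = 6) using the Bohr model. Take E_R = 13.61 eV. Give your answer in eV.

13.61 eV

For a Coulomb orbit the virial theorem gives K = −E_n.
E_n = −E_R·Z²/n², so K = E_R·Z²/n² = 13.61 × 6²/6² = 13.61 eV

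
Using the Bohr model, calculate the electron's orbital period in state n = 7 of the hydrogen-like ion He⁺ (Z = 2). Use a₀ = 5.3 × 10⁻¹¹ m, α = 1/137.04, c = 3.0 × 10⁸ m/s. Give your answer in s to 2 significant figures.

1.3 × 10⁻¹⁴ s

r = n²a₀/Z = 7²·5.3 × 10⁻¹¹/2 = 1.3 × 10⁻⁹ m
v = Zαc/n = 2·0.0073·3.0 × 10⁸/7 = 6.3 × 10⁵ m/s
T = 2πr/v = 1.3 × 10⁻¹⁴ s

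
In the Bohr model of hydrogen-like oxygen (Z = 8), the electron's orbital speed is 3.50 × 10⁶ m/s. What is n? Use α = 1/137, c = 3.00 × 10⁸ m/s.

v_n = Zαc/n ⇒ n = Zαc/v = 8 × 0.00730 × 3.00 × 10⁸ / 3.50 × 10⁶ ≈ 5.01
n = 5

5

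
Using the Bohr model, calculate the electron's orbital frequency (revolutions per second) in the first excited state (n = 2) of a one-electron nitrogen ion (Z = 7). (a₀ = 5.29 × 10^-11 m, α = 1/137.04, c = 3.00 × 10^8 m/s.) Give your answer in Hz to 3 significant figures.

4.03 × 10^16 Hz

r = n²a₀/Z = 3.02 × 10^-11 m, v = Zαc/n = 7.66 × 10^6 m/s
f = v/(2πr) = 4.03 × 10^16 Hz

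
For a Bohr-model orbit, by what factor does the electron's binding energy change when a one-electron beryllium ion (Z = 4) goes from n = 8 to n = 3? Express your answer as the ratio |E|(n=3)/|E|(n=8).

64/9

|E| ∝ Z^2 · n^-2; with Z fixed, |E| ∝ n^-2.
|E|(n=3)/|E|(n=8) = (3/8)^-2 = 64/9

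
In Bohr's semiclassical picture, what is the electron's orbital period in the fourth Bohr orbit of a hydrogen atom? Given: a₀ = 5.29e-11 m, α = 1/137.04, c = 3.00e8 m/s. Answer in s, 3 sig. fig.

r = n²a₀/Z = 4²·5.29e-11/1 = 8.46e-10 m
v = Zαc/n = 1·0.00730·3.00e8/4 = 5.47e5 m/s
T = 2πr/v = 9.72e-15 s

9.72e-15 s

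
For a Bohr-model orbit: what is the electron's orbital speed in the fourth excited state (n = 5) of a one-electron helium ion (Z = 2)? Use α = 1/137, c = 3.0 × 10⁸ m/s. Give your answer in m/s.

v_n = Zαc/n = 2 × 0.0073 × 3.0 × 10⁸ / 5
    = 8.8 × 10⁵ m/s

8.8 × 10⁵ m/s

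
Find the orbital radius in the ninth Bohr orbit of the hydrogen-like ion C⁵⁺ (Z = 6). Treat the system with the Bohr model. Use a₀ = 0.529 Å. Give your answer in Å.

r_n = n²a₀/Z = 9² × 0.529 / 6
    = 81 × 0.529 / 6 = 7.14 Å

7.14 Å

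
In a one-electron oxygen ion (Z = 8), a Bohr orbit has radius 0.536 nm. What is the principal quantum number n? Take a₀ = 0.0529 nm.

r_n = n²a₀/Z ⇒ n² = rZ/a₀ = 0.536 × 8 / 0.0529 ≈ 81.06
n = 9

9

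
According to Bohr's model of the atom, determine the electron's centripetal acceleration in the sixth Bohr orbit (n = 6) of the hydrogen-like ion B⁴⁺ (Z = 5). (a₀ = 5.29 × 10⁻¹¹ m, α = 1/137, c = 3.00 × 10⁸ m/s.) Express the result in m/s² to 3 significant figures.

8.74 × 10²¹ m/s²

r = n²a₀/Z = 3.81 × 10⁻¹⁰ m, v = Zαc/n = 1.82 × 10⁶ m/s
a = v²/r = (1.82 × 10⁶)² / 3.81 × 10⁻¹⁰ = 8.74 × 10²¹ m/s²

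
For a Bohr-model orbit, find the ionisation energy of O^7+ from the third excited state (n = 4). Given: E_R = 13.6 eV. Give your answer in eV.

54.4 eV

E_n = −E_R·Z²/n² = −13.6 × 8²/4² eV = -54.4 eV
Ionisation energy = −E_n = 54.4 eV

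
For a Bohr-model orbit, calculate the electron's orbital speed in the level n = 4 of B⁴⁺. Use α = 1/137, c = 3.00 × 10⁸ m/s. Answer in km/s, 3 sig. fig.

2740 km/s

v_n = Zαc/n = 5 × 0.00730 × 3.00 × 10⁸ / 4
    = 2740 km/s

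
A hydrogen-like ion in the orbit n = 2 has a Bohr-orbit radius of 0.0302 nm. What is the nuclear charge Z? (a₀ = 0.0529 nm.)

r_n = n²a₀/Z ⇒ Z = n²a₀/r = 2² × 0.0529 / 0.0302 ≈ 7.01
Z = 7

7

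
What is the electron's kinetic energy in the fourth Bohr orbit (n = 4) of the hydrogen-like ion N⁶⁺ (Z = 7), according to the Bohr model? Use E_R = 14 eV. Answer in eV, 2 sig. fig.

For a Coulomb orbit the virial theorem gives K = −E_n.
E_n = −E_R·Z²/n², so K = E_R·Z²/n² = 14 × 7²/4² = 43 eV

43 eV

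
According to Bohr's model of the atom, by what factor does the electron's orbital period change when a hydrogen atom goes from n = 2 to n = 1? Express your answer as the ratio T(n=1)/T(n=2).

1/8

T ∝ Z^-2 · n^3; with Z fixed, T ∝ n^3.
T(n=1)/T(n=2) = (1/2)^3 = 1/8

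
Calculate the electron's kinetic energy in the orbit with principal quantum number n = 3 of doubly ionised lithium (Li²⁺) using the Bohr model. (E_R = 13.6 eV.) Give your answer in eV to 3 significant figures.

13.6 eV

For a Coulomb orbit the virial theorem gives K = −E_n.
E_n = −E_R·Z²/n², so K = E_R·Z²/n² = 13.6 × 3²/3² = 13.6 eV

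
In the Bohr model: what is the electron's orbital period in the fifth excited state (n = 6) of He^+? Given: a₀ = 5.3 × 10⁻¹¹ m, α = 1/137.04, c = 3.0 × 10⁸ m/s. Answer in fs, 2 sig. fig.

8.2 fs

r = n²a₀/Z = 6²·5.3 × 10⁻¹¹/2 = 9.5 × 10⁻¹⁰ m
v = Zαc/n = 2·0.0073·3.0 × 10⁸/6 = 7.3 × 10⁵ m/s
T = 2πr/v = 8.2 × 10⁻¹⁵ s = 8.2 fs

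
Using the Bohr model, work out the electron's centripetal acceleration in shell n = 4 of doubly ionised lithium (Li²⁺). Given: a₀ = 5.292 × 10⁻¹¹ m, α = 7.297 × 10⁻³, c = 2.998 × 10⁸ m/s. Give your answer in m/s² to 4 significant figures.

r = n²a₀/Z = 2.822 × 10⁻¹⁰ m, v = Zαc/n = 1.641 × 10⁶ m/s
a = v²/r = (1.641 × 10⁶)² / 2.822 × 10⁻¹⁰ = 9.538 × 10²¹ m/s²

9.538 × 10²¹ m/s²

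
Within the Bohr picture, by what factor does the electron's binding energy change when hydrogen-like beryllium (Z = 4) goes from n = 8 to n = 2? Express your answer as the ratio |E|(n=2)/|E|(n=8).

|E| ∝ Z^2 · n^-2; with Z fixed, |E| ∝ n^-2.
|E|(n=2)/|E|(n=8) = (2/8)^-2 = 16

16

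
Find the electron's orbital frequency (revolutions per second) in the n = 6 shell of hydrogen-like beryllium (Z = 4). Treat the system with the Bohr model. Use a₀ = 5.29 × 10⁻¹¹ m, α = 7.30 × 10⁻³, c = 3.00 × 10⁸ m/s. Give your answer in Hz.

r = n²a₀/Z = 4.76 × 10⁻¹⁰ m, v = Zαc/n = 1.46 × 10⁶ m/s
f = v/(2πr) = 4.88 × 10¹⁴ Hz

4.88 × 10¹⁴ Hz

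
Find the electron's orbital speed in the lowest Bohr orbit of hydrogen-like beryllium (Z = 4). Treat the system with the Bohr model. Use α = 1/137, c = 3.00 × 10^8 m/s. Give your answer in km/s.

8760 km/s

v_n = Zαc/n = 4 × 0.00730 × 3.00 × 10^8 / 1
    = 8760 km/s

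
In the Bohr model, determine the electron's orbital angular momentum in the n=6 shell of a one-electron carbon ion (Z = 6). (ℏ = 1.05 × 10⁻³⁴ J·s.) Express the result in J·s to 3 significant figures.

6.30 × 10⁻³⁴ J·s

L_n = nℏ = 6 × 1.05 × 10⁻³⁴ = 6.30 × 10⁻³⁴ J·s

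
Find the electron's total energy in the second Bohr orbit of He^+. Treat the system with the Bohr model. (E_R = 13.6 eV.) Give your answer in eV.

E_n = −E_R·Z²/n² = −13.6 × 2²/2² = -13.6 eV

-13.6 eV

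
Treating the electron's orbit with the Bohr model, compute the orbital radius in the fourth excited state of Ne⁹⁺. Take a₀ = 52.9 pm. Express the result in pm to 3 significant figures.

r_n = n²a₀/Z = 5² × 52.9 / 10
    = 25 × 52.9 / 10 = 132 pm

132 pm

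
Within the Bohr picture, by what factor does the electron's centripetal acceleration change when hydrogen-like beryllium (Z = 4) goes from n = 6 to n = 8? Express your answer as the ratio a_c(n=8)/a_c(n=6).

81/256

a_c ∝ Z^3 · n^-4; with Z fixed, a_c ∝ n^-4.
a_c(n=8)/a_c(n=6) = (8/6)^-4 = 81/256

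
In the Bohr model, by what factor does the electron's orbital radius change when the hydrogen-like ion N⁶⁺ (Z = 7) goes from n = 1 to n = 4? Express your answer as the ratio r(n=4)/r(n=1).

16

r ∝ Z^-1 · n^2; with Z fixed, r ∝ n^2.
r(n=4)/r(n=1) = (4/1)^2 = 16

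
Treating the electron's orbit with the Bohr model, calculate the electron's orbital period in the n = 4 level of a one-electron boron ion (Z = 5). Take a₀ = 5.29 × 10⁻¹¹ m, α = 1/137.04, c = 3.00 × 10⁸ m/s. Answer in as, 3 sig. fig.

389 as

r = n²a₀/Z = 4²·5.29 × 10⁻¹¹/5 = 1.69 × 10⁻¹⁰ m
v = Zαc/n = 5·0.00730·3.00 × 10⁸/4 = 2.74 × 10⁶ m/s
T = 2πr/v = 3.89 × 10⁻¹⁶ s = 389 as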